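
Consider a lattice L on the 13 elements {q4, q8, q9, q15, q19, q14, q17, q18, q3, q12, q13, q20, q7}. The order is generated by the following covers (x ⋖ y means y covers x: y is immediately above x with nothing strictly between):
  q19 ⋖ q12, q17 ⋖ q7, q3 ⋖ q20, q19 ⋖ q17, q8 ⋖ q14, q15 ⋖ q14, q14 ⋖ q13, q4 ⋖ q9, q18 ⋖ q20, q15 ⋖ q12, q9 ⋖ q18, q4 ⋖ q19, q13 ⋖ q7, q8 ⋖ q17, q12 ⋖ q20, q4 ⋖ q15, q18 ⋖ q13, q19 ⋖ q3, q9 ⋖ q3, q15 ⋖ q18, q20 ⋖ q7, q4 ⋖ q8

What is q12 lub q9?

q20

Common upper bounds of {q12, q9}: q20, q7.
The least among these is q20.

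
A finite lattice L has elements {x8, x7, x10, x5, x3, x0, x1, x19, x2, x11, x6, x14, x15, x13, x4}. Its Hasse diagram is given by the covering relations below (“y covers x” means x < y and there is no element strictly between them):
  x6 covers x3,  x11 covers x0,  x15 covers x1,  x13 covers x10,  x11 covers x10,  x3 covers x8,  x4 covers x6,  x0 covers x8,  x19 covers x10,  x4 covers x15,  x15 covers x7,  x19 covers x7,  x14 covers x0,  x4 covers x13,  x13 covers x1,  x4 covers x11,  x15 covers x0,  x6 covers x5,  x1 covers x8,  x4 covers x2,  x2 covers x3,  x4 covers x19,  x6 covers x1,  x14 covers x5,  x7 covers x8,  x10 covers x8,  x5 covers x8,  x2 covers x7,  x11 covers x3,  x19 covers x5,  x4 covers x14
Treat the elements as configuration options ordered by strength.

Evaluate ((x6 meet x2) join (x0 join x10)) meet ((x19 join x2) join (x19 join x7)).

x11

x6 ∧ x2 = x3
x0 ∨ x10 = x11
x3 ∨ x11 = x11
x19 ∨ x2 = x4
x19 ∨ x7 = x19
x4 ∨ x19 = x4
x11 ∧ x4 = x11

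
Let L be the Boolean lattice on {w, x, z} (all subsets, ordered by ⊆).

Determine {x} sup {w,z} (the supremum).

{w,x,z}

Under ⊆, join is union: {x} ∪ {w,z} = {w,x,z}.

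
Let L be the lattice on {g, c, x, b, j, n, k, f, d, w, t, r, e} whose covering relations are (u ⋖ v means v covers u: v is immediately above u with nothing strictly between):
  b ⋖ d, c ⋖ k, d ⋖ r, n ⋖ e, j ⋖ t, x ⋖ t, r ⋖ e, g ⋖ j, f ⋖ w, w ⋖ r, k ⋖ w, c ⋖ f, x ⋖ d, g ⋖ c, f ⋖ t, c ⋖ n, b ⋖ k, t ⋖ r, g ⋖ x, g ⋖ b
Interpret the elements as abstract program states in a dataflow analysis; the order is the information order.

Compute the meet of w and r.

Common lower bounds of {w, r}: b, c, f, g, k, w.
The greatest among these is w.

w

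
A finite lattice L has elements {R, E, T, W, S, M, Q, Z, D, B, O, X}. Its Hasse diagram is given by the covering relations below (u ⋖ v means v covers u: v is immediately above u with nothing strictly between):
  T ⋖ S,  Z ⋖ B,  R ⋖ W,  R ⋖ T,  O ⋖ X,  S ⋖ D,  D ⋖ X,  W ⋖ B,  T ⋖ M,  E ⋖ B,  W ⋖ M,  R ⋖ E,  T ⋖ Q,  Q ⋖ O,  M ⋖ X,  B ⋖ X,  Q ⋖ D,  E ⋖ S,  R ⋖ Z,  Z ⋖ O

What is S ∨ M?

Common upper bounds of {S, M}: X.
The least among these is X.

X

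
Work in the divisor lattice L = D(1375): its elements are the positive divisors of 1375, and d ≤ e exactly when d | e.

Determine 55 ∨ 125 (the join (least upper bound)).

In the divisibility order, the join is the least common multiple: lcm(55, 125) = 1375.

1375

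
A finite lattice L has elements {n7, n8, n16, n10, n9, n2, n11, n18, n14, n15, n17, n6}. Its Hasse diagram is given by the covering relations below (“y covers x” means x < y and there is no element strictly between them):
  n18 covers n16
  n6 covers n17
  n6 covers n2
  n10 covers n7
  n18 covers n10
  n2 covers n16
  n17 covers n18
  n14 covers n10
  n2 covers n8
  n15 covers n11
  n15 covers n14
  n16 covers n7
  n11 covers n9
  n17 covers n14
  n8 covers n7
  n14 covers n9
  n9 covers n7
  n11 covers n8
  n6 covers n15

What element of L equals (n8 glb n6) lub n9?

n11

n8 ∧ n6 = n8
n8 ∨ n9 = n11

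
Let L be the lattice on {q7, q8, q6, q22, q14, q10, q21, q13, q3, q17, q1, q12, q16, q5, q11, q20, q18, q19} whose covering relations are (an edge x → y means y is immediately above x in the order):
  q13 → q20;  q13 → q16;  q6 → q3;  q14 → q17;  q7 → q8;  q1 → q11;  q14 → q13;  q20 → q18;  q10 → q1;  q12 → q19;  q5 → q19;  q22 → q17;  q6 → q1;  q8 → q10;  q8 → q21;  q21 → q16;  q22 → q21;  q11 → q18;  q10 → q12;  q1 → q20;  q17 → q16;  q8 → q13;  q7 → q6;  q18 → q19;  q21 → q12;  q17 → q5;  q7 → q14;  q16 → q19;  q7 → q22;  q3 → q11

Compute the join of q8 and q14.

Common upper bounds of {q8, q14}: q13, q16, q18, q19, q20.
The least among these is q13.

q13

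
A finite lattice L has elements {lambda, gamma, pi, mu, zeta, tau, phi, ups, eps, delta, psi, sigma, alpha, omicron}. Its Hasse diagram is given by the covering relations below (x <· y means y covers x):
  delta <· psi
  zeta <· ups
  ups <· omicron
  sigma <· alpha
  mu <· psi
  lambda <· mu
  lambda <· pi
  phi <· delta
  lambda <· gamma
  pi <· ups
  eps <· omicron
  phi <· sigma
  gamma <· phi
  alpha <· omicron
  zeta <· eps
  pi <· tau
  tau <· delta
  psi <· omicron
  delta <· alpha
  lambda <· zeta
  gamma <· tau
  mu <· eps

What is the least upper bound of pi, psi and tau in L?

psi

Common upper bounds of {pi, psi, tau}: omicron, psi.
The least among these is psi.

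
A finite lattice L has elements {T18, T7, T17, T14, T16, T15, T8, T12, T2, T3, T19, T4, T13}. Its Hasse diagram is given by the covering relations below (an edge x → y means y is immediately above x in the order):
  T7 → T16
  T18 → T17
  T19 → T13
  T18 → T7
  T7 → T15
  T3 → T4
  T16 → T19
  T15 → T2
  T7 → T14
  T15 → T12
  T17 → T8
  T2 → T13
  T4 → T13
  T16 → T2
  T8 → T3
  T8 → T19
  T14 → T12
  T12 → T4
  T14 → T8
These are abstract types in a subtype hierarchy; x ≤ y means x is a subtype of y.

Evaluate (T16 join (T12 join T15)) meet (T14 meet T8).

T12 ∨ T15 = T12
T16 ∨ T12 = T13
T14 ∧ T8 = T14
T13 ∧ T14 = T14

T14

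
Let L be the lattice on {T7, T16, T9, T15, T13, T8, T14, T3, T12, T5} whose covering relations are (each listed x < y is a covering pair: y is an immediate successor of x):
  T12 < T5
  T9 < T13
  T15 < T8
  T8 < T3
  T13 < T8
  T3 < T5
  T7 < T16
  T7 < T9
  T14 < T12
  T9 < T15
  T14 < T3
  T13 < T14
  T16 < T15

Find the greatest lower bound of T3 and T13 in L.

T13

Common lower bounds of {T3, T13}: T13, T7, T9.
The greatest among these is T13.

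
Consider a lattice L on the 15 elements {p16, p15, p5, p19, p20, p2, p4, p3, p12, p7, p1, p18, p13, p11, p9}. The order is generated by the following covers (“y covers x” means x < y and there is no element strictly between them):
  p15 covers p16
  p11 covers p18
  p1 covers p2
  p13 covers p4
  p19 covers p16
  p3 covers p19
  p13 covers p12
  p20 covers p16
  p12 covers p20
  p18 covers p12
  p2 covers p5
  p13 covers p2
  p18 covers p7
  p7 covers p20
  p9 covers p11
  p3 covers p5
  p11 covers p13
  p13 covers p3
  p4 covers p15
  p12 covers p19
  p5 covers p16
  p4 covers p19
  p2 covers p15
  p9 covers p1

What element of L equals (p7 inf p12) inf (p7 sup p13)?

p20

p7 ∧ p12 = p20
p7 ∨ p13 = p11
p20 ∧ p11 = p20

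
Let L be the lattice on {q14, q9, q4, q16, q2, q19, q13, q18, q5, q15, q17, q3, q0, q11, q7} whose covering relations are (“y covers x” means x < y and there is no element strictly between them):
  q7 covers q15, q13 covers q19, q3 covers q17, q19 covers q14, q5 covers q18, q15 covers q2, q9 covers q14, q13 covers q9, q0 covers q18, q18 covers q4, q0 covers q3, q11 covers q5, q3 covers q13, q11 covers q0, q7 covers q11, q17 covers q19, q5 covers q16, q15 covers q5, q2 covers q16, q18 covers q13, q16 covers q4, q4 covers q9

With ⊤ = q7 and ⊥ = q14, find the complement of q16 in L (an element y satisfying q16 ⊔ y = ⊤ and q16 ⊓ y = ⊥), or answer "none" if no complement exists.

none

For every candidate y, either q16 ∨ y ≠ q7 or q16 ∧ y ≠ q14; no complement exists.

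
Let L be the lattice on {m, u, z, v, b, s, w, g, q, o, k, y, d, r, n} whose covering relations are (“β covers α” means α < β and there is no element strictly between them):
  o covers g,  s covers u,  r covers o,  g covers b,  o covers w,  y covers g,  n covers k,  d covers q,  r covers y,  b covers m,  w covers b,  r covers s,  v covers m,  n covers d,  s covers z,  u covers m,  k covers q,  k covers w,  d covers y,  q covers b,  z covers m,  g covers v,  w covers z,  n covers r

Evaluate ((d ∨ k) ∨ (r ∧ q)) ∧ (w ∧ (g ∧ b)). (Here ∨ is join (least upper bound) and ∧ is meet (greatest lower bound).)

d ∨ k = n
r ∧ q = b
n ∨ b = n
g ∧ b = b
w ∧ b = b
n ∧ b = b

b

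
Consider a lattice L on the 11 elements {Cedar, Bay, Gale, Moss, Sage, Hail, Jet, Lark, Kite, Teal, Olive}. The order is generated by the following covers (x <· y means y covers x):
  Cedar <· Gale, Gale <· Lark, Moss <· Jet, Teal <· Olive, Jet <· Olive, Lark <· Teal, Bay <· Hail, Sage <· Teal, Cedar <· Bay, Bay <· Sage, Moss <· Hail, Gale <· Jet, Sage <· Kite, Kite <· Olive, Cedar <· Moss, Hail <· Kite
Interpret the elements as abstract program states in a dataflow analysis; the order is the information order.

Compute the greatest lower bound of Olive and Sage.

Common lower bounds of {Olive, Sage}: Bay, Cedar, Sage.
The greatest among these is Sage.

Sage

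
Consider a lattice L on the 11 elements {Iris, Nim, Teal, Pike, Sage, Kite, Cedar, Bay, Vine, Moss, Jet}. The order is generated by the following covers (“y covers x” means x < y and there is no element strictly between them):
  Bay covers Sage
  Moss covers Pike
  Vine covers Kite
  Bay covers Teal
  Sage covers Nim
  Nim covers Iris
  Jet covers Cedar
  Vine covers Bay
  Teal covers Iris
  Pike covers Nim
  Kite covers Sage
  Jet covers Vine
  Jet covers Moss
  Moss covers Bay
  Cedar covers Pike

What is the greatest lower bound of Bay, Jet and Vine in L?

Bay

Common lower bounds of {Bay, Jet, Vine}: Bay, Iris, Nim, Sage, Teal.
The greatest among these is Bay.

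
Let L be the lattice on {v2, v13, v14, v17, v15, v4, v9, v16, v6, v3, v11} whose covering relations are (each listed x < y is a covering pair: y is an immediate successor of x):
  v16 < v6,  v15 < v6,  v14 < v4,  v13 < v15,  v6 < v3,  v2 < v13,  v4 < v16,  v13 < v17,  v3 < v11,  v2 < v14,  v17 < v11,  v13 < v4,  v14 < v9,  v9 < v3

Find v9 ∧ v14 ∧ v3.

v14

Common lower bounds of {v9, v14, v3}: v14, v2.
The greatest among these is v14.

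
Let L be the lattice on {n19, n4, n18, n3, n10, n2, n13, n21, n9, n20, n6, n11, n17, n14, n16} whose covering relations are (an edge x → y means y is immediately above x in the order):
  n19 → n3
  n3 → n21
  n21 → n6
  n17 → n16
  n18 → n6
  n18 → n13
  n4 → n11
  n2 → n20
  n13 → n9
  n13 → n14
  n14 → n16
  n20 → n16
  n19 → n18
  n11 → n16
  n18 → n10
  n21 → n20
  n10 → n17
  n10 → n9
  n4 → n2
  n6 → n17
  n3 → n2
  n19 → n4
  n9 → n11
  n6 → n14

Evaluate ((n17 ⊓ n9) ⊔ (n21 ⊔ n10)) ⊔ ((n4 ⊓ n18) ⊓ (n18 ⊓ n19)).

n17 ∧ n9 = n10
n21 ∨ n10 = n17
n10 ∨ n17 = n17
n4 ∧ n18 = n19
n18 ∧ n19 = n19
n19 ∧ n19 = n19
n17 ∨ n19 = n17

n17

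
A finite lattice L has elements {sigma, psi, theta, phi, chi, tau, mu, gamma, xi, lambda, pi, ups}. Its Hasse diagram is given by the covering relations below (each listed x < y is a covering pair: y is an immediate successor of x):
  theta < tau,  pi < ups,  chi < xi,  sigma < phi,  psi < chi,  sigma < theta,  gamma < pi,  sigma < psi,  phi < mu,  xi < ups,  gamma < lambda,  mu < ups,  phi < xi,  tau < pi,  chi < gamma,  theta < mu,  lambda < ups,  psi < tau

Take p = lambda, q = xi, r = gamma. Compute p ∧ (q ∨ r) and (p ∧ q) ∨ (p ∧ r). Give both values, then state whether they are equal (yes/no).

q ∨ r = ups, so p ∧ (q ∨ r) = lambda ∧ ups = lambda.
p ∧ q = chi and p ∧ r = gamma, so (p ∧ q) ∨ (p ∧ r) = chi ∨ gamma = gamma.
Equal: no.

lambda; gamma; no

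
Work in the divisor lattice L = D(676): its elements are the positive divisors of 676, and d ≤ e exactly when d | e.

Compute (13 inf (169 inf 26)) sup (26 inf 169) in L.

13

169 ∧ 26 = 13
13 ∧ 13 = 13
26 ∧ 169 = 13
13 ∨ 13 = 13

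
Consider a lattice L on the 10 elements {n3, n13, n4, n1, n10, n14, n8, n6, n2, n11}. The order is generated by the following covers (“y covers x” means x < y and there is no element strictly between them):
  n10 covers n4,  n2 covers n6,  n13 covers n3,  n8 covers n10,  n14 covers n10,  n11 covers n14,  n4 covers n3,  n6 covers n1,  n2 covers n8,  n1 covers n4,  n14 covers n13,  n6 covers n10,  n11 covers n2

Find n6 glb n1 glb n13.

n3

Common lower bounds of {n6, n1, n13}: n3.
The greatest among these is n3.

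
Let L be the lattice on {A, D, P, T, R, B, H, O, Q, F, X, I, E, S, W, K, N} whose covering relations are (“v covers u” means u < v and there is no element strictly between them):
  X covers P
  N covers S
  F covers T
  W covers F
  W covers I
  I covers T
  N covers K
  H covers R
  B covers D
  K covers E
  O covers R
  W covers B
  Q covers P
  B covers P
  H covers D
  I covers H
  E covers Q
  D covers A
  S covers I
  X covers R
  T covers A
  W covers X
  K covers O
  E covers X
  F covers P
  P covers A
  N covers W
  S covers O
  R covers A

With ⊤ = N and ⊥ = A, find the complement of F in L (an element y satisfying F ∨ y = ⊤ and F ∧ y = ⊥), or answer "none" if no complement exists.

Need y with F ∨ y = N and F ∧ y = A.
Checking each element gives: O.

O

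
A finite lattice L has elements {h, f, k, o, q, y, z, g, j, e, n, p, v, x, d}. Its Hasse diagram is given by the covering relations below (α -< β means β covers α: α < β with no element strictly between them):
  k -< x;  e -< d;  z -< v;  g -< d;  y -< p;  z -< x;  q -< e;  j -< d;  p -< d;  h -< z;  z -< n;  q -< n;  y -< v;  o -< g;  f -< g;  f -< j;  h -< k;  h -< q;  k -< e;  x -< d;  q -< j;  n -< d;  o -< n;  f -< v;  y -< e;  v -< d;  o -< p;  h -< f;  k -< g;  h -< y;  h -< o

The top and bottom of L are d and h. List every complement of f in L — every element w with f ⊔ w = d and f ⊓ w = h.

e, n, p, x

Need w with f ∨ w = d and f ∧ w = h.
Checking each element gives: e, n, p, x.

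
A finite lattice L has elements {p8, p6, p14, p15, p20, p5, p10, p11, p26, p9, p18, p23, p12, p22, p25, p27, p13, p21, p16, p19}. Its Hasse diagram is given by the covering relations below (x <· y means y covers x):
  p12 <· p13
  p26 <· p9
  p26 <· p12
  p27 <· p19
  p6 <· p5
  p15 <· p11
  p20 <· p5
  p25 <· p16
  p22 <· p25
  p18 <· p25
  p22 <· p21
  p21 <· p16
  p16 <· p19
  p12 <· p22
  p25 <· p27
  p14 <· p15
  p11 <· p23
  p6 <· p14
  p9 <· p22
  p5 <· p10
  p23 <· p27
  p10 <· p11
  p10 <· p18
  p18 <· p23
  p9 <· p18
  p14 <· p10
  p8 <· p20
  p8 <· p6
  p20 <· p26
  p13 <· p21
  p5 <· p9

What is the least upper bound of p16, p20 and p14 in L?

p16

Common upper bounds of {p16, p20, p14}: p16, p19.
The least among these is p16.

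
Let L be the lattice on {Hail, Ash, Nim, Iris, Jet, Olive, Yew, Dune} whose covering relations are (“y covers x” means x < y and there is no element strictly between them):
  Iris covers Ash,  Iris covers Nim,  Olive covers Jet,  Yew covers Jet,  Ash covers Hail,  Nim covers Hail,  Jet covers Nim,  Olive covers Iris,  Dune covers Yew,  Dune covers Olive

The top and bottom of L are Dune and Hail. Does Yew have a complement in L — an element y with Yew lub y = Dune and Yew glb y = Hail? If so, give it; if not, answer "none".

Ash

Need y with Yew ∨ y = Dune and Yew ∧ y = Hail.
Checking each element gives: Ash.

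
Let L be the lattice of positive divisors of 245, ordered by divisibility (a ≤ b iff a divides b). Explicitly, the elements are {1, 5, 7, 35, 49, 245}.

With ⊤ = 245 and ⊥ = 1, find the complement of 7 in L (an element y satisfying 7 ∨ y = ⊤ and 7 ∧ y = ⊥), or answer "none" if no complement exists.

For every candidate y, either 7 ∨ y ≠ 245 or 7 ∧ y ≠ 1; no complement exists.

none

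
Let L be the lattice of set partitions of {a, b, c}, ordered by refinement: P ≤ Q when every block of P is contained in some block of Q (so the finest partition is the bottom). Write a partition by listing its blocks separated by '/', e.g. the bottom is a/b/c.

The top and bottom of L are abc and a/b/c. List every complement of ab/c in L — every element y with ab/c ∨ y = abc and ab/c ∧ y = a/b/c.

a/bc, ac/b

Need y with ab/c ∨ y = abc and ab/c ∧ y = a/b/c.
Checking each element gives: a/bc, ac/b.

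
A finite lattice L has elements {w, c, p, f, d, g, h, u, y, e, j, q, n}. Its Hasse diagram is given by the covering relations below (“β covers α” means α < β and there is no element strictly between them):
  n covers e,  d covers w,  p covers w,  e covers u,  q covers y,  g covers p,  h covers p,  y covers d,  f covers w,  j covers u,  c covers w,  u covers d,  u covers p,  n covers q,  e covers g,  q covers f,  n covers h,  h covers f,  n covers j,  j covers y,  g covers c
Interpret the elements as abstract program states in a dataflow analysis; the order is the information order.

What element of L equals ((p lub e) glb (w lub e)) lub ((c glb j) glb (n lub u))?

e

p ∨ e = e
w ∨ e = e
e ∧ e = e
c ∧ j = w
n ∨ u = n
w ∧ n = w
e ∨ w = e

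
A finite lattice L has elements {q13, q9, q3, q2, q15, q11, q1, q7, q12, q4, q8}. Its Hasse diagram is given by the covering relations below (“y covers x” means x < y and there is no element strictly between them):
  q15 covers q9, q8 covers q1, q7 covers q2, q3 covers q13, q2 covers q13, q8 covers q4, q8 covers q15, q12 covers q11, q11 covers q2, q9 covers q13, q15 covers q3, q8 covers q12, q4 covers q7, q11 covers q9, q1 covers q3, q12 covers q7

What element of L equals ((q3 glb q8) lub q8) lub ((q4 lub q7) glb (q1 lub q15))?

q8

q3 ∧ q8 = q3
q3 ∨ q8 = q8
q4 ∨ q7 = q4
q1 ∨ q15 = q8
q4 ∧ q8 = q4
q8 ∨ q4 = q8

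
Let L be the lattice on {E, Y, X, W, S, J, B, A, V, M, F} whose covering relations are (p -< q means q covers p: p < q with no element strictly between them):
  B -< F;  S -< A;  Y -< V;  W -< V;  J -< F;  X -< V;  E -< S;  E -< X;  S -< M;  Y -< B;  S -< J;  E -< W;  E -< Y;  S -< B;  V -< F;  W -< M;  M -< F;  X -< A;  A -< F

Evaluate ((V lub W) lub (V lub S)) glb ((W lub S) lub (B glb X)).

V ∨ W = V
V ∨ S = F
V ∨ F = F
W ∨ S = M
B ∧ X = E
M ∨ E = M
F ∧ M = M

M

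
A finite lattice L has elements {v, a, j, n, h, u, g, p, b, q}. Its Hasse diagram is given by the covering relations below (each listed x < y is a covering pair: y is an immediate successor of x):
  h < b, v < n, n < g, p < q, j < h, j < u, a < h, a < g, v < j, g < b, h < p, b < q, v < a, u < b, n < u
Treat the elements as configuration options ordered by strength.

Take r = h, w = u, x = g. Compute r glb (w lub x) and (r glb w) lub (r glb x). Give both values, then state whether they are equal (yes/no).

w lub x = b, so r glb (w lub x) = h glb b = h.
r glb w = j and r glb x = a, so (r glb w) lub (r glb x) = j lub a = h.
Equal: yes.

h; h; yes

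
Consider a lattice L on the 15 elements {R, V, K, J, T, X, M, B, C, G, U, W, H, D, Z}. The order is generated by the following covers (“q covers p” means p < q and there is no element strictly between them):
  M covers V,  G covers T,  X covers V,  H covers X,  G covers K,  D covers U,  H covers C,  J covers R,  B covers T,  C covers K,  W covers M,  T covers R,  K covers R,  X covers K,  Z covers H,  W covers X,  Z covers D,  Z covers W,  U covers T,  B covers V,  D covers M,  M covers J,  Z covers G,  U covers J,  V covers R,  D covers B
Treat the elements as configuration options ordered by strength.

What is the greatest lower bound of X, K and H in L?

K

Common lower bounds of {X, K, H}: K, R.
The greatest among these is K.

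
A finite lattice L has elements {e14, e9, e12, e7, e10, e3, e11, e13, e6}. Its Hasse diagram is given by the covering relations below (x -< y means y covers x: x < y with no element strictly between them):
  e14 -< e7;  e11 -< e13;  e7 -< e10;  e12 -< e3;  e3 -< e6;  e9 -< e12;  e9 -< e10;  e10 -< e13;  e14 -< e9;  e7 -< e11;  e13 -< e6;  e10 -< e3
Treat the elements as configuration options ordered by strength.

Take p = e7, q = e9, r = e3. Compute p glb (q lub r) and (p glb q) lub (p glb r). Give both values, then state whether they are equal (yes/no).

q lub r = e3, so p glb (q lub r) = e7 glb e3 = e7.
p glb q = e14 and p glb r = e7, so (p glb q) lub (p glb r) = e14 lub e7 = e7.
Equal: yes.

e7; e7; yes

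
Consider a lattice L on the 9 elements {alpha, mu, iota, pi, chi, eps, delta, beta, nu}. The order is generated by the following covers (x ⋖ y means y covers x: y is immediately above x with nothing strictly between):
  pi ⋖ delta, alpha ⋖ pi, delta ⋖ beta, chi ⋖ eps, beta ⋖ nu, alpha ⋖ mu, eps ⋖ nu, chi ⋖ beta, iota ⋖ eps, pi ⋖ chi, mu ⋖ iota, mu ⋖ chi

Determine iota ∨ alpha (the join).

iota

Common upper bounds of {iota, alpha}: eps, iota, nu.
The least among these is iota.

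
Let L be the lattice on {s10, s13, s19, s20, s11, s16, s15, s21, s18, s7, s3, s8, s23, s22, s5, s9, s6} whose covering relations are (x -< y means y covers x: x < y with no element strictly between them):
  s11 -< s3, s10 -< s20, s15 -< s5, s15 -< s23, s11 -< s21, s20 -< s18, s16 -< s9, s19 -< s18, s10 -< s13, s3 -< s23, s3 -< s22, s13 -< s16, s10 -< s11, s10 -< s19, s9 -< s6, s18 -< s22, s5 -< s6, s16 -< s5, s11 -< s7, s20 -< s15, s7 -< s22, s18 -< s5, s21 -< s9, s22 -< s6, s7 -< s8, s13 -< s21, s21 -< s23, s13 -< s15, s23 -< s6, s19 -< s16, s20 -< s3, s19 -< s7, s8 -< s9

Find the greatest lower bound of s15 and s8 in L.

Common lower bounds of {s15, s8}: s10.
The greatest among these is s10.

s10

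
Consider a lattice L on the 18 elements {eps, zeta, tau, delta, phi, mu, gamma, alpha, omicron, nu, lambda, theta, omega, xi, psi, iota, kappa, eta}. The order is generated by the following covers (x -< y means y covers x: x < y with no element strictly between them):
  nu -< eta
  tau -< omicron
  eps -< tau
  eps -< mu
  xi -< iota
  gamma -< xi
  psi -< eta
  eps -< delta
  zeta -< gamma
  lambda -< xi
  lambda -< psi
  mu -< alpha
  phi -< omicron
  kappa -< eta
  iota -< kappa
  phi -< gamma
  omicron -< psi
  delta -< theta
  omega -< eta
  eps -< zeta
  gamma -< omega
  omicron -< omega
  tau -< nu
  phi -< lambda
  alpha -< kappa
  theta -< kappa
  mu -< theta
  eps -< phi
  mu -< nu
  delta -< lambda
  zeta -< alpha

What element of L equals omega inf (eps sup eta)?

omega

eps ∨ eta = eta
omega ∧ eta = omega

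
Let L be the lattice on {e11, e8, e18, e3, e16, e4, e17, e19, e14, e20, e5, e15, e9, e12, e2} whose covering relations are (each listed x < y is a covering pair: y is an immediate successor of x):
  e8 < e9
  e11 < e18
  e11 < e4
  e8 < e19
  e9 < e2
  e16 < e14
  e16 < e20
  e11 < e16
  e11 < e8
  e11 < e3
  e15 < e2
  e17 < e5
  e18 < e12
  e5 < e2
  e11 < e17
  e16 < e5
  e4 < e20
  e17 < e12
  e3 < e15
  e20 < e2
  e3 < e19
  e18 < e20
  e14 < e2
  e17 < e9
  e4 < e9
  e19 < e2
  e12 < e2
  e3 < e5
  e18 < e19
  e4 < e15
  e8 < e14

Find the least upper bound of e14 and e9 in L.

e2

Common upper bounds of {e14, e9}: e2.
The least among these is e2.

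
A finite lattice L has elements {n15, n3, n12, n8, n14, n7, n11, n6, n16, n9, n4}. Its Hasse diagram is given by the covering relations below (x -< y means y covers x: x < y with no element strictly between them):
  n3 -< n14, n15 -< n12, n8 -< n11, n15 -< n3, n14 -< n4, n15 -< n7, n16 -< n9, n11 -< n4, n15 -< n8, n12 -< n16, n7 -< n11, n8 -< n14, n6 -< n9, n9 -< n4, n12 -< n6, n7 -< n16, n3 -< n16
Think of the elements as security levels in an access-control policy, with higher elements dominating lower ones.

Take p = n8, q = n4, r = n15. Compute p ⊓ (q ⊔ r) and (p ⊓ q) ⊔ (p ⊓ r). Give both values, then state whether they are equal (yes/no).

q ⊔ r = n4, so p ⊓ (q ⊔ r) = n8 ⊓ n4 = n8.
p ⊓ q = n8 and p ⊓ r = n15, so (p ⊓ q) ⊔ (p ⊓ r) = n8 ⊔ n15 = n8.
Equal: yes.

n8; n8; yes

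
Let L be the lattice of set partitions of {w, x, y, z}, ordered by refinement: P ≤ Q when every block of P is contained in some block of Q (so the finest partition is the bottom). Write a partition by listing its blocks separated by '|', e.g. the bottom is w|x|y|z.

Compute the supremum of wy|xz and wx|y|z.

wxyz

The join of wy|xz and wx|y|z merges any blocks that overlap across the partitions, giving wxyz.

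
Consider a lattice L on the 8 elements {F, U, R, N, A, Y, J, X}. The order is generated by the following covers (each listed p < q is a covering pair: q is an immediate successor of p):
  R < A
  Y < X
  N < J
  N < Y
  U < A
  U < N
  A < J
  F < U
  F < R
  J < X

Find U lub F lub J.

Common upper bounds of {U, F, J}: J, X.
The least among these is J.

J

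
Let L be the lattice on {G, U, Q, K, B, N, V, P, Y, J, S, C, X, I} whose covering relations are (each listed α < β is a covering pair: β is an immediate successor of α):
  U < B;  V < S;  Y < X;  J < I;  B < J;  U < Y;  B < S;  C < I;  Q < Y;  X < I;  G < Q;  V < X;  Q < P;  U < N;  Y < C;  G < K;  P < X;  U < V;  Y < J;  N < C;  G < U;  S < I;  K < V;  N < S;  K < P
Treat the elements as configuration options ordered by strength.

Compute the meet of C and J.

Y

Common lower bounds of {C, J}: G, Q, U, Y.
The greatest among these is Y.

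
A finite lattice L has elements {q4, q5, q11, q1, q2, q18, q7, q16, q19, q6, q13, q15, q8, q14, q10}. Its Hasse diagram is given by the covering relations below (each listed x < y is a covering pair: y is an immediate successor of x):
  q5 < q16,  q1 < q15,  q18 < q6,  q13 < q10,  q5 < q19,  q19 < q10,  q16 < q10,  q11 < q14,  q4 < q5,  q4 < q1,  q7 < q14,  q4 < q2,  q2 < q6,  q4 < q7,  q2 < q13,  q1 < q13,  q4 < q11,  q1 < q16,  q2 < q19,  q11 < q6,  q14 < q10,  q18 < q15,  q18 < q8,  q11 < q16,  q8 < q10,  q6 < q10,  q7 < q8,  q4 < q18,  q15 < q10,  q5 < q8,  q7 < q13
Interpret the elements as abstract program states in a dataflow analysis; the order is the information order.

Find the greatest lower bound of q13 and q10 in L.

Common lower bounds of {q13, q10}: q1, q13, q2, q4, q7.
The greatest among these is q13.

q13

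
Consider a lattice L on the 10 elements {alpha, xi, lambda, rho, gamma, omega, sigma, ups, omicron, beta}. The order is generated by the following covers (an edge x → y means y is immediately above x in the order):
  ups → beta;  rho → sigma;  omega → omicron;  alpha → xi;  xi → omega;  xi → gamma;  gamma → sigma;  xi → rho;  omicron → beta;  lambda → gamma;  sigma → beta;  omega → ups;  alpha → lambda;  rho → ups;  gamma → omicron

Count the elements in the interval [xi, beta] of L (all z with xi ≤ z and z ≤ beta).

The interval [xi, beta] = {beta, gamma, omega, omicron, rho, sigma, ups, xi}, which has 8 elements.

8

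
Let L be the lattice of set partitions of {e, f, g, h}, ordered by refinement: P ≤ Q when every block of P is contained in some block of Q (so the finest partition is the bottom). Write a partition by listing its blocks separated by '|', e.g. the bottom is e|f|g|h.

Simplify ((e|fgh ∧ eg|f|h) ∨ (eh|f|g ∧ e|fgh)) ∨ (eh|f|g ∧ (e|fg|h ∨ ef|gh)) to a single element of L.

eh|f|g

e|fgh ∧ eg|f|h = e|f|g|h
eh|f|g ∧ e|fgh = e|f|g|h
e|f|g|h ∨ e|f|g|h = e|f|g|h
e|fg|h ∨ ef|gh = efgh
eh|f|g ∧ efgh = eh|f|g
e|f|g|h ∨ eh|f|g = eh|f|g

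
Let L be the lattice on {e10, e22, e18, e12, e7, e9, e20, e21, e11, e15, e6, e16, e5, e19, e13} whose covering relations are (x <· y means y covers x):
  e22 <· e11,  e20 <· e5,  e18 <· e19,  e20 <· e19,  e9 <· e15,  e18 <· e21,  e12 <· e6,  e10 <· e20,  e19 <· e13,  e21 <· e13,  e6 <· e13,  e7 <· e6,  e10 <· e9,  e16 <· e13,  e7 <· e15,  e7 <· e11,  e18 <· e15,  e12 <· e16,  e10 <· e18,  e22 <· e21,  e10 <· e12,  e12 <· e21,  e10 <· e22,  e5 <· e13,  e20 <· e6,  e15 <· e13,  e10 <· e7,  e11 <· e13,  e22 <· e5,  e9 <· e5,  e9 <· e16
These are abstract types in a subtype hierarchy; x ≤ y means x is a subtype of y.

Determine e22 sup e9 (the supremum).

Common upper bounds of {e22, e9}: e13, e5.
The least among these is e5.

e5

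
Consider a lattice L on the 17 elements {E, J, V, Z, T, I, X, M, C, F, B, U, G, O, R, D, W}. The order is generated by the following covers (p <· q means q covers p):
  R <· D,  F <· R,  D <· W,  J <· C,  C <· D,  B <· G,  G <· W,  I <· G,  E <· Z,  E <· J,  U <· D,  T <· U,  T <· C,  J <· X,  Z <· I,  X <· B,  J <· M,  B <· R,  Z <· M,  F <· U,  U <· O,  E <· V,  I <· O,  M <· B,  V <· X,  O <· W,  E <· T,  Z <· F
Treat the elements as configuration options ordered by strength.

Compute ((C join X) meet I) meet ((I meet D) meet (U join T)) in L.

Z

C ∨ X = D
D ∧ I = Z
I ∧ D = Z
U ∨ T = U
Z ∧ U = Z
Z ∧ Z = Z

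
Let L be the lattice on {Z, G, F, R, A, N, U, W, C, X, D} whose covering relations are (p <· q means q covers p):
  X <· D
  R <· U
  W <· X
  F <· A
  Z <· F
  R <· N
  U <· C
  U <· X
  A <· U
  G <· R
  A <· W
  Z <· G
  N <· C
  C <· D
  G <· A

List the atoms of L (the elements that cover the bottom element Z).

The atoms are exactly the elements that cover Z: F, G.

F, G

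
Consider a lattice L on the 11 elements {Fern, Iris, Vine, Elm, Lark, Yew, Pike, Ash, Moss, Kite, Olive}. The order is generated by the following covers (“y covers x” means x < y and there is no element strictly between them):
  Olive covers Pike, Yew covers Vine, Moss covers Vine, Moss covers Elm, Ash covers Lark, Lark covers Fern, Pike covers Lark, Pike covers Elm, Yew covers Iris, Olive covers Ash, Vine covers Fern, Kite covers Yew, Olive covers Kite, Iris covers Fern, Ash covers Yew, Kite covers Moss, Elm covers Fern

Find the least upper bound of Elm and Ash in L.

Olive

Common upper bounds of {Elm, Ash}: Olive.
The least among these is Olive.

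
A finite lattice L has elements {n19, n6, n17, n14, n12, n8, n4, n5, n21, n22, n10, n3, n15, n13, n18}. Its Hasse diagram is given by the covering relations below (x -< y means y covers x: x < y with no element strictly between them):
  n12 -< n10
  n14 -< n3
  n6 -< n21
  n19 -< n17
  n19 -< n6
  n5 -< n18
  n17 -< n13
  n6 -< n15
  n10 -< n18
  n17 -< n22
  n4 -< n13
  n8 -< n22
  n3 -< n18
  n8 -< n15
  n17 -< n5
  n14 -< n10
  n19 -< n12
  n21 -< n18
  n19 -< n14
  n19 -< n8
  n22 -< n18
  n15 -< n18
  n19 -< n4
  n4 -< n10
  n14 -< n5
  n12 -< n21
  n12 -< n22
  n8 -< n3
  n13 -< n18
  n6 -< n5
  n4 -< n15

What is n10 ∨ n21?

n18

Common upper bounds of {n10, n21}: n18.
The least among these is n18.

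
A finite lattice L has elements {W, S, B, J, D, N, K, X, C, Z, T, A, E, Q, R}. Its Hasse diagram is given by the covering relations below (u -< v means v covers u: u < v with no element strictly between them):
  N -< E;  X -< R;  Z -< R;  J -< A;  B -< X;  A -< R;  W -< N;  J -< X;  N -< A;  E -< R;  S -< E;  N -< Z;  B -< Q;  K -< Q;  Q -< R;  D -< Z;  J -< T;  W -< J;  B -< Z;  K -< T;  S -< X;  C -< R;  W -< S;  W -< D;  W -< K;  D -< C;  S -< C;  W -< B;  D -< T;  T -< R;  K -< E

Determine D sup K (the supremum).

T

Common upper bounds of {D, K}: R, T.
The least among these is T.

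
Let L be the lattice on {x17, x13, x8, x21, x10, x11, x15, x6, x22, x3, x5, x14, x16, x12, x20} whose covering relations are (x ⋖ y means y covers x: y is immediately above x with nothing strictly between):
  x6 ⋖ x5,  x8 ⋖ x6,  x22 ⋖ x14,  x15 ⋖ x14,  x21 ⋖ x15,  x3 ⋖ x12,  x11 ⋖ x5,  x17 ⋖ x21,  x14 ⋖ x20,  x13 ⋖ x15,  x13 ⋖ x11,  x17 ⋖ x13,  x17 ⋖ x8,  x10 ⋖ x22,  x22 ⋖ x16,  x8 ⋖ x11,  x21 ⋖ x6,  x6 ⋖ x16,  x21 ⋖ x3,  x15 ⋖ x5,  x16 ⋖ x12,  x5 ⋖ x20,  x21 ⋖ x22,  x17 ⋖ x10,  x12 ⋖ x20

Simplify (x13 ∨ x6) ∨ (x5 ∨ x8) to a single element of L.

x13 ∨ x6 = x5
x5 ∨ x8 = x5
x5 ∨ x5 = x5

x5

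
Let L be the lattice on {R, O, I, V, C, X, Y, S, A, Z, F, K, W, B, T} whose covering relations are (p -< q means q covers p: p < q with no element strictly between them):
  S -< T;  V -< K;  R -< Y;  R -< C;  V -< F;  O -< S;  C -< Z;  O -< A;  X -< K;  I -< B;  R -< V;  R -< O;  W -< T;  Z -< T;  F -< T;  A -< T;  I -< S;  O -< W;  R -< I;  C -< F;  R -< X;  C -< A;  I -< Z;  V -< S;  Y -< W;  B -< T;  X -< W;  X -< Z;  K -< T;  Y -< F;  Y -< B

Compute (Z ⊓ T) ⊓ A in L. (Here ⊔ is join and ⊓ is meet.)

C

Z ∧ T = Z
Z ∧ A = C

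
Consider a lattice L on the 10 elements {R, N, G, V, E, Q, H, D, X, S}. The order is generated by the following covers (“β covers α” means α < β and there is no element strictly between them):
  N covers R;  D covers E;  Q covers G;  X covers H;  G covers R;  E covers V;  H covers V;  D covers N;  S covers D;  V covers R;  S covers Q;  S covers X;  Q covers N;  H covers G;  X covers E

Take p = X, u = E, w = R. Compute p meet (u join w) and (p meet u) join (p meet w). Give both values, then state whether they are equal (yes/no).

u join w = E, so p meet (u join w) = X meet E = E.
p meet u = E and p meet w = R, so (p meet u) join (p meet w) = E join R = E.
Equal: yes.

E; E; yes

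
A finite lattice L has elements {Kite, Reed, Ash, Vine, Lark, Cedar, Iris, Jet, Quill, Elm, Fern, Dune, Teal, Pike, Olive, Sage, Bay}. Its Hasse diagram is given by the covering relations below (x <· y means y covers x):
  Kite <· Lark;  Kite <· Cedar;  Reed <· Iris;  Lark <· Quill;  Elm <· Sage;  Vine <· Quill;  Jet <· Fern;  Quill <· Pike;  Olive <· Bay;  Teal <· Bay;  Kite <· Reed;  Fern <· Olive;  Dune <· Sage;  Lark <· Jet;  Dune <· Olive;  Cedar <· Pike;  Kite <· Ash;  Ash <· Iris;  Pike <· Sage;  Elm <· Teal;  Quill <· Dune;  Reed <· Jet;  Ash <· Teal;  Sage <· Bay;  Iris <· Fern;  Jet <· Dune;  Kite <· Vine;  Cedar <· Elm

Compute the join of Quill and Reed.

Common upper bounds of {Quill, Reed}: Bay, Dune, Olive, Sage.
The least among these is Dune.

Dune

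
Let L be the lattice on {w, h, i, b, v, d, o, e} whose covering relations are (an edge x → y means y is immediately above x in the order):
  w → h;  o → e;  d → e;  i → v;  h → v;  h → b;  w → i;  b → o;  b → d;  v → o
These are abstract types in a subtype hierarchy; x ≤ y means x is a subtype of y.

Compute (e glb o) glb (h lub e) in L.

e ∧ o = o
h ∨ e = e
o ∧ e = o

o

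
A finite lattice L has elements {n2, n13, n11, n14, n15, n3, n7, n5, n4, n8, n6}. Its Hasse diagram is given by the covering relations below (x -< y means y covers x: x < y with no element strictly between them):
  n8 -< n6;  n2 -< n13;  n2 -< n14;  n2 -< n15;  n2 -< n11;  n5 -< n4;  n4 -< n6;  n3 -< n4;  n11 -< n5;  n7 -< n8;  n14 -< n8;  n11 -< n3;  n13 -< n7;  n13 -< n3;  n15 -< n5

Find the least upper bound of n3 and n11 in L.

n3

Common upper bounds of {n3, n11}: n3, n4, n6.
The least among these is n3.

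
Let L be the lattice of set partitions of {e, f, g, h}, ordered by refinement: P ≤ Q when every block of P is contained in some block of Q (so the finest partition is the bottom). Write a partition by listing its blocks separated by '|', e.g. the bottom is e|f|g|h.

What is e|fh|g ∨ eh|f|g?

efh|g

The join of e|fh|g and eh|f|g merges any blocks that overlap across the partitions, giving efh|g.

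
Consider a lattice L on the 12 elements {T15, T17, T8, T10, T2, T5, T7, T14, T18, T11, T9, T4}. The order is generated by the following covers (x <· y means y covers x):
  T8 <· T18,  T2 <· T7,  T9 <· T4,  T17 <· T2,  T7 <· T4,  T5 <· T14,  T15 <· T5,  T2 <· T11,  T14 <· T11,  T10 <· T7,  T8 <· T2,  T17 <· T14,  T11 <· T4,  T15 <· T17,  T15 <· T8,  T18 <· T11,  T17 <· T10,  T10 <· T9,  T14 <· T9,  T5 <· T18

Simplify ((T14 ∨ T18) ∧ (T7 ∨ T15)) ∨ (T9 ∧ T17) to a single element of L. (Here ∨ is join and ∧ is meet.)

T2

T14 ∨ T18 = T11
T7 ∨ T15 = T7
T11 ∧ T7 = T2
T9 ∧ T17 = T17
T2 ∨ T17 = T2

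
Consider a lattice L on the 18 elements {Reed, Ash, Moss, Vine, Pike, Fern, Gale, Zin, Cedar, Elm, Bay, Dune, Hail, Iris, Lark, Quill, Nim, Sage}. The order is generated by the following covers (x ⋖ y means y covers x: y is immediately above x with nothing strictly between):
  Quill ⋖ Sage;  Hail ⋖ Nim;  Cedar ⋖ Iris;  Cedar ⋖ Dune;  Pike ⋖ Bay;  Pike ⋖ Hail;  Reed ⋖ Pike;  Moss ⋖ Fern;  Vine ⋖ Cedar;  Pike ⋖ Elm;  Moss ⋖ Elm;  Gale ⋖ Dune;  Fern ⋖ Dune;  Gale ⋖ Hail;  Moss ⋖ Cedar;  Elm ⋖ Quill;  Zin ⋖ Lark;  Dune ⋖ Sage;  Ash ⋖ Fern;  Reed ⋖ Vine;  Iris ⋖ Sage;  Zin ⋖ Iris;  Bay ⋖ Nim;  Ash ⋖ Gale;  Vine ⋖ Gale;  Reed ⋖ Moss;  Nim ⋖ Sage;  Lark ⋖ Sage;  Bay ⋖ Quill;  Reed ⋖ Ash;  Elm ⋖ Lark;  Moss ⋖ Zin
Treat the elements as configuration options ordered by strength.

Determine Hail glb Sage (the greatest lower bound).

Hail

Common lower bounds of {Hail, Sage}: Ash, Gale, Hail, Pike, Reed, Vine.
The greatest among these is Hail.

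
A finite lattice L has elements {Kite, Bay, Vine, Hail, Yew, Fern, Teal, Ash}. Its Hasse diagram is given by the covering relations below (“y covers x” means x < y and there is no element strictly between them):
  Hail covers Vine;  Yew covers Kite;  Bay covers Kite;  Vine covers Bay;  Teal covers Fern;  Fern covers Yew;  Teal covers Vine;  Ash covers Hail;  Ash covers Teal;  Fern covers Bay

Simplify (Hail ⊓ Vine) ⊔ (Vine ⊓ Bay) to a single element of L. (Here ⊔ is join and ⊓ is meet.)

Vine

Hail ∧ Vine = Vine
Vine ∧ Bay = Bay
Vine ∨ Bay = Vine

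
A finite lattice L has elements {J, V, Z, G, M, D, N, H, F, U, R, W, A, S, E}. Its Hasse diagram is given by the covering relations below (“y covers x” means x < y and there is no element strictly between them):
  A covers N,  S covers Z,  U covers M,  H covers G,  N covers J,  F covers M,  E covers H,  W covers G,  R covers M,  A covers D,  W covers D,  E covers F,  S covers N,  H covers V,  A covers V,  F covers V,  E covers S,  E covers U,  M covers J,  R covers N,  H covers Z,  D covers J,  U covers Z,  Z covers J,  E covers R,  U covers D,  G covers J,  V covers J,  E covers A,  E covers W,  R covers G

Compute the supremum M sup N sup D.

Common upper bounds of {M, N, D}: E.
The least among these is E.

E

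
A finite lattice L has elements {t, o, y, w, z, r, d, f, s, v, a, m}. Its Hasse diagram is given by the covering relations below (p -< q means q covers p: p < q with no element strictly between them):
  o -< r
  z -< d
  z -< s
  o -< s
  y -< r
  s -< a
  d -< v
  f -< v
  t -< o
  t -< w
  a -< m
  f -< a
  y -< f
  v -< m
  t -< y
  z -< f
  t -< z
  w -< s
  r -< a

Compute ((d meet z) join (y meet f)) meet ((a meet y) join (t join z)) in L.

f

d ∧ z = z
y ∧ f = y
z ∨ y = f
a ∧ y = y
t ∨ z = z
y ∨ z = f
f ∧ f = f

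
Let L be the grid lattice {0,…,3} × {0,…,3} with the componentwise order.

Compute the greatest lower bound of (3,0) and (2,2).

In a product of chains, the meet is componentwise min, giving (2,0).

(2,0)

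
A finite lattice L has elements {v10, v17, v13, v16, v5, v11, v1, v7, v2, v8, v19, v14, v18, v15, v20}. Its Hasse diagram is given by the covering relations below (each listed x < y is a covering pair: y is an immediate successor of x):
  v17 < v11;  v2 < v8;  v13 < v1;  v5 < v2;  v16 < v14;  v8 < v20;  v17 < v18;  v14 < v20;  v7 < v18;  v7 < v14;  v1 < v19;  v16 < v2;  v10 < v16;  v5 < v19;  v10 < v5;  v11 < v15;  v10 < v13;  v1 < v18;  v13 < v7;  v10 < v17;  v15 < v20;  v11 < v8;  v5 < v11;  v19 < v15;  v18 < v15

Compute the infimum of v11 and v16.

Common lower bounds of {v11, v16}: v10.
The greatest among these is v10.

v10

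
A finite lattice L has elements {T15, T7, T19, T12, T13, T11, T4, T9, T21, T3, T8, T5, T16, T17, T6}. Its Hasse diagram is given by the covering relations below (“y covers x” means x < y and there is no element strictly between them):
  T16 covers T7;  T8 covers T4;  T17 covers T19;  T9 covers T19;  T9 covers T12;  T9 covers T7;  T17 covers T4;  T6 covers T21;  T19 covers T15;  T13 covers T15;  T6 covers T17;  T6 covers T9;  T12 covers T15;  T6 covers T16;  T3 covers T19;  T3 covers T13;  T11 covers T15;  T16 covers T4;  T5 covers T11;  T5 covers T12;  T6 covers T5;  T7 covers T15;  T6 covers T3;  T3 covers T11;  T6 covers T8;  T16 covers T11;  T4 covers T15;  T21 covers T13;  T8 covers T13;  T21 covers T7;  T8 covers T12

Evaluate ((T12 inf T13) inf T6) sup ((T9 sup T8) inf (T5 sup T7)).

T6

T12 ∧ T13 = T15
T15 ∧ T6 = T15
T9 ∨ T8 = T6
T5 ∨ T7 = T6
T6 ∧ T6 = T6
T15 ∨ T6 = T6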